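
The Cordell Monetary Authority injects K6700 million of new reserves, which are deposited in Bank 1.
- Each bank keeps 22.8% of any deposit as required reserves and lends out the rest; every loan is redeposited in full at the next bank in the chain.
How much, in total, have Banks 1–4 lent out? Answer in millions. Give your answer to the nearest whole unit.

Bank i lends (1 − rr)^i of the original deposit: Bank 1 lends 6700·0.7720 = 5172.4000, Bank 2 lends 6700·0.7720² = 3993.0928, and so on.
Summing a geometric series: total = 6700·[0.7720·(1 − 0.7720^4) / (1 − 0.7720)] ≈ 14627.9799 million.

K14628 million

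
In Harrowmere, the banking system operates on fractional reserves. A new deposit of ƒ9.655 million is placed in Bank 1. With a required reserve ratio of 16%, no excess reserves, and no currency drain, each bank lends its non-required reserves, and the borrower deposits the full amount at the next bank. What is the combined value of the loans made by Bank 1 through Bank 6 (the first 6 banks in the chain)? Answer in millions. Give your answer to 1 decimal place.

ƒ32.9 million

Bank i lends (1 − rr)^i of the original deposit: Bank 1 lends 9.655·0.8400 = 8.1102, Bank 2 lends 9.655·0.8400² ≈ 6.8126, and so on.
Summing a geometric series: total = 9.655·[0.8400·(1 − 0.8400^6) / (1 − 0.8400)] ≈ 32.8819 million.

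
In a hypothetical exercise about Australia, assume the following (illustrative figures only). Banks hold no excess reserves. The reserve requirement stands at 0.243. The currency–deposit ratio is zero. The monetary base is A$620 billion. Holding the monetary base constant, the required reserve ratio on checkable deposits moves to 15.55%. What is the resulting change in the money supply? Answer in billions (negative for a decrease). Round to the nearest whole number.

Initially m₁ = 1 / (0.243) ≈ 4.1152, so M₁ = 4.1152 × 620 = 2551.424 billion.
After the change m₂ = 1 / (0.1555) ≈ 6.4309, so M₂ = 6.4309 × 620 = 3987.158 billion.
ΔM = M₂ − M₁ = 3987.158 − 2551.424 = 1435.734 billion.

A$1436 billion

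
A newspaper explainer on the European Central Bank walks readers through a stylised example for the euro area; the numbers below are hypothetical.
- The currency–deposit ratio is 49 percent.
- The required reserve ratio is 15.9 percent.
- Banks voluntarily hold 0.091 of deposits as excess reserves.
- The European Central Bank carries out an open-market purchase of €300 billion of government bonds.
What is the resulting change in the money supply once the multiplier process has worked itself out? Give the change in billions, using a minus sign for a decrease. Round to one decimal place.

€604.1 billion

The money multiplier is m = (1 + c) / (rr + e + c) = (1 + 0.49) / (0.159 + 0.091 + 0.49) ≈ 2.01351.
The purchase adds 300 billion of base, so ΔM = m × ΔMB = 2.01351 × (+300) = 604.053 billion.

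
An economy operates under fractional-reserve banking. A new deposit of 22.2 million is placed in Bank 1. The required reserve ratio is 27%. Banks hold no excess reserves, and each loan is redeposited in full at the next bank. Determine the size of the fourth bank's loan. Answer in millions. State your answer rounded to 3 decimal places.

6.304 million

Each bank lends a fraction (1 − rr) = 0.7300 of the deposit it receives, so Bank 4 receives 22.2·0.7300^3 and lends 22.2·0.7300^4 ≈ 6.3044 million.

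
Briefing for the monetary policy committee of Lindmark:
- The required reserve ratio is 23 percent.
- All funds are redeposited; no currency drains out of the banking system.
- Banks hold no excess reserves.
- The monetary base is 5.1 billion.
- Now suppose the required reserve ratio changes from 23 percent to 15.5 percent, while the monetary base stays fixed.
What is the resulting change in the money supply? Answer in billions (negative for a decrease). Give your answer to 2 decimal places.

Initially m₁ = 1 / (0.23) ≈ 4.3478, so M₁ = 4.3478 × 5.1 ≈ 22.1738 billion.
After the change m₂ = 1 / (0.155) ≈ 6.4516, so M₂ = 6.4516 × 5.1 ≈ 32.9032 billion.
ΔM = M₂ − M₁ = 32.9032 − 22.1738 = 10.7294 billion.

10.73 billion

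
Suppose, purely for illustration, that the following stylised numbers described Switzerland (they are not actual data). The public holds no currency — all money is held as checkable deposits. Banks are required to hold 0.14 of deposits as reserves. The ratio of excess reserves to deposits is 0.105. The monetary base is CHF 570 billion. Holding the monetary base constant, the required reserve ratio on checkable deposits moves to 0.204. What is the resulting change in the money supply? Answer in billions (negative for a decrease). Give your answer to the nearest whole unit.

Initially m₁ = 1 / (0.14 + 0.105) ≈ 4.0816, so M₁ = 4.0816 × 570 = 2326.512 billion.
After the change m₂ = 1 / (0.204 + 0.105) ≈ 3.2362, so M₂ = 3.2362 × 570 = 1844.634 billion.
ΔM = M₂ − M₁ = 1844.634 − 2326.512 = -481.878 billion.

-482 billion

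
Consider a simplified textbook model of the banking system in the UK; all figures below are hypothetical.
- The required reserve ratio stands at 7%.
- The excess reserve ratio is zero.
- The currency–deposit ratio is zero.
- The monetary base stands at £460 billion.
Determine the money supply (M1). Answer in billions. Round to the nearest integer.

£6571 billion

With no currency drain or excess reserves, the money multiplier is m = 1/rr = 1/0.07 ≈ 14.2857.
Money supply M = m × MB = 14.2857 × 460 = 6571.422 billion.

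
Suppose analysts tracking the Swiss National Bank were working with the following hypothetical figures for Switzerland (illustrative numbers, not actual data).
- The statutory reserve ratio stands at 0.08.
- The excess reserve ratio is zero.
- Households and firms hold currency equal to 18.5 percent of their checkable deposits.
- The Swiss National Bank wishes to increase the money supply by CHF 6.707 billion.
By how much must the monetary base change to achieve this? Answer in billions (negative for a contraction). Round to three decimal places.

CHF 1.500 billion

The money multiplier is m = (1 + c) / (rr + c) = (1 + 0.185) / (0.08 + 0.185) ≈ 4.47170.
ΔMB = ΔM / m = (+6.707) / 4.47170 ≈ 1.4999 billion.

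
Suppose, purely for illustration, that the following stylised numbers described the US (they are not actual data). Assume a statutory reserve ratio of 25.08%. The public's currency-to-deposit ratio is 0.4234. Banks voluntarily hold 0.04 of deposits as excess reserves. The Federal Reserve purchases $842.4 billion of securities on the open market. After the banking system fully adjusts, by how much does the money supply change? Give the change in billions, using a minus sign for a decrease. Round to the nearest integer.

The money multiplier is m = (1 + c) / (rr + e + c) = (1 + 0.4234) / (0.2508 + 0.04 + 0.4234) ≈ 1.9930.
The purchase adds 842.4 billion of base, so ΔM = m × ΔMB = 1.9930 × (+842.4) = 1678.9032 billion.

$1679 billion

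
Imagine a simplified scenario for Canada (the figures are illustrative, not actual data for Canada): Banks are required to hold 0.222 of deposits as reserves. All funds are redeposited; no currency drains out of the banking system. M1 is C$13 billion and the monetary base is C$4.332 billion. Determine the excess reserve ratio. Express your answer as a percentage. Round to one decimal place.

Using m = M/MB = 13/4.332 ≈ 3.000923. Since m = (1 + c)/(c + rr + e), the denominator satisfies c + rr + e = (1 + c)/m = (1 + 0) / 3.000923 ≈ 0.333231.
With c = 0 and rr = 0.222, the excess reserve ratio is 0.333231 − 0 − 0.222 = 0.111231.

11.1%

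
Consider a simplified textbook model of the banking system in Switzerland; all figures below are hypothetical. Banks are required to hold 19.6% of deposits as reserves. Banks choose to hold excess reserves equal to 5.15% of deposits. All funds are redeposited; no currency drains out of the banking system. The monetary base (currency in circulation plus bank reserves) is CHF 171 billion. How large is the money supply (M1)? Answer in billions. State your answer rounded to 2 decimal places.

CHF 690.91 billion

The money multiplier is m = 1 / (rr + e) = 1 / (0.196 + 0.0515) ≈ 4.040404.
So M = m × MB = 4.040404 × 171 ≈ 690.9091 billion.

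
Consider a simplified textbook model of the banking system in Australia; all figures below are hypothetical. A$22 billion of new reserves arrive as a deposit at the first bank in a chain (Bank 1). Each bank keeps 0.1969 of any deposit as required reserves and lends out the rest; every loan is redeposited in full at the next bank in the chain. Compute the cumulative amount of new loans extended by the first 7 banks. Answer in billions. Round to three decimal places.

A$70.397 billion

Bank i lends (1 − rr)^i of the original deposit: Bank 1 lends 22·0.8031 = 17.6682, Bank 2 lends 22·0.8031² ≈ 14.1893, and so on.
Summing a geometric series: total = 22·[0.8031·(1 − 0.8031^7) / (1 − 0.8031)] ≈ 70.3973 billion.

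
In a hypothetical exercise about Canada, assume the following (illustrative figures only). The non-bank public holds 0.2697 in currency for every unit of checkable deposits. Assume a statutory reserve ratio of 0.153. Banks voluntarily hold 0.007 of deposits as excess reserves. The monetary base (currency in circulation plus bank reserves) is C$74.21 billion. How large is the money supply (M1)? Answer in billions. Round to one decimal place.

The money multiplier is m = (1 + c) / (rr + e + c) = (1 + 0.2697) / (0.153 + 0.007 + 0.2697) ≈ 2.9549.
So M = m × MB = 2.9549 × 74.21 ≈ 219.2831 billion.

C$219.3 billion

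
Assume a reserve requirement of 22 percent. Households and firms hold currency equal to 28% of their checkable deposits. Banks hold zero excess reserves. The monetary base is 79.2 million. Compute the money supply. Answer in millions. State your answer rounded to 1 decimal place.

The money multiplier is m = (1 + c) / (rr + c) = (1 + 0.28) / (0.22 + 0.28) = 2.56.
So M = m × MB = 2.56 × 79.2 = 202.752 million.

202.8 million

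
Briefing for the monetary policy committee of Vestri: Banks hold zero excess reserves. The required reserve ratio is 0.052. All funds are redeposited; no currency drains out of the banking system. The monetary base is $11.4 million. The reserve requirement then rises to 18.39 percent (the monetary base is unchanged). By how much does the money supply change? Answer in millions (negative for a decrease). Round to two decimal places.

-157.24 million

Initially m₁ = 1 / (0.052) ≈ 19.23077, so M₁ = 19.23077 × 11.4 ≈ 219.2308 million.
After the change m₂ = 1 / (0.1839) ≈ 5.43774, so M₂ = 5.43774 × 11.4 ≈ 61.9902 million.
ΔM = M₂ − M₁ = 61.9902 − 219.2308 = -157.2406 million.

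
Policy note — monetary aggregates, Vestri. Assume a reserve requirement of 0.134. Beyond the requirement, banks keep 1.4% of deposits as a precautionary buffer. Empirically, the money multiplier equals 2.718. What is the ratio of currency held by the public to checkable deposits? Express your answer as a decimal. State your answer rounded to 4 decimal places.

0.3479

Using m = 2.718. From m = (1 + c)/(c + rr + e), rearranging gives 1 + c = m·(c + rr + e), so c·(1 − m) = m·(rr + e) − 1.
Hence c = [m·(rr + e) − 1]/(1 − m) = [2.718 × (0.134 + 0.014) − 1] / (1 − 2.718) ≈ 0.347925.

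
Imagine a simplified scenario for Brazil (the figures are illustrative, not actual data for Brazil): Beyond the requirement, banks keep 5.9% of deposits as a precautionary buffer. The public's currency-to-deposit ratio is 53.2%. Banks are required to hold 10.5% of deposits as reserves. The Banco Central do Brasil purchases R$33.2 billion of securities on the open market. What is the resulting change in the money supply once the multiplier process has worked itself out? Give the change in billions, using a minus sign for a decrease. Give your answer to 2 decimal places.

R$73.08 billion

The money multiplier is m = (1 + c) / (rr + e + c) = (1 + 0.532) / (0.105 + 0.059 + 0.532) ≈ 2.20115.
The purchase adds 33.2 billion of base, so ΔM = m × ΔMB = 2.20115 × (+33.2) ≈ 73.0782 billion.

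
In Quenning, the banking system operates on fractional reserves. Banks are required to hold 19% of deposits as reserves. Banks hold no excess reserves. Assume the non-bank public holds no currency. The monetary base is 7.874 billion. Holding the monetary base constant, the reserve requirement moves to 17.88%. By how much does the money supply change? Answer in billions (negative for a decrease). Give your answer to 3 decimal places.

Initially m₁ = 1 / (0.19) ≈ 5.26316, so M₁ = 5.26316 × 7.874 ≈ 41.4421 billion.
After the change m₂ = 1 / (0.1788) ≈ 5.59284, so M₂ = 5.59284 × 7.874 ≈ 44.038 billion.
ΔM = M₂ − M₁ = 44.038 − 41.4421 = 2.5959 billion.

2.596 billion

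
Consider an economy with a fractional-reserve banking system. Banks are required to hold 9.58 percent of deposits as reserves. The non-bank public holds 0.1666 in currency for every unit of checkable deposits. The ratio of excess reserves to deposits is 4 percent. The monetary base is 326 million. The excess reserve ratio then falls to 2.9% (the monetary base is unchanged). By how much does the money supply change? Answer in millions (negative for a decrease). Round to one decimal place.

Initially m₁ = (1 + 0.1666) / (0.0958 + 0.04 + 0.1666) ≈ 3.85780, so M₁ = 3.85780 × 326 = 1257.6428 million.
After the change m₂ = (1 + 0.1666) / (0.0958 + 0.029 + 0.1666) ≈ 4.00343, so M₂ = 4.00343 × 326 ≈ 1305.1182 million.
ΔM = M₂ − M₁ = 1305.1182 − 1257.6428 = 47.4754 million.

47.5 million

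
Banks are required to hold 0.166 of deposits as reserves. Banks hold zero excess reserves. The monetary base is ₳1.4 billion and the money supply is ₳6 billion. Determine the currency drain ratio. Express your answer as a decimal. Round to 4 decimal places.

Using m = M/MB = 6/1.4 ≈ 4.285714. From m = (1 + c)/(c + rr + e), rearranging gives 1 + c = m·(c + rr + e), so c·(1 − m) = m·(rr + e) − 1.
Hence c = [m·(rr + e) − 1]/(1 − m) = [4.285714 × (0.166 + 0) − 1] / (1 − 4.285714) ≈ 0.087826.

0.0878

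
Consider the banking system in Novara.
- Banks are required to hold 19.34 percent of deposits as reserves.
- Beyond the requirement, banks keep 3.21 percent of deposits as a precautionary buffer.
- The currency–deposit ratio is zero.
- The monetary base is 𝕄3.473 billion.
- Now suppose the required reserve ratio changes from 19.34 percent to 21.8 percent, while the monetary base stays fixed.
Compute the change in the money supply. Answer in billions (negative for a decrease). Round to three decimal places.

-1.515 billion

Initially m₁ = 1 / (0.1934 + 0.0321) ≈ 4.43459, so M₁ = 4.43459 × 3.473 ≈ 15.4013 billion.
After the change m₂ = 1 / (0.218 + 0.0321) ≈ 3.99840, so M₂ = 3.99840 × 3.473 ≈ 13.8864 billion.
ΔM = M₂ − M₁ = 13.8864 − 15.4013 = -1.5149 billion.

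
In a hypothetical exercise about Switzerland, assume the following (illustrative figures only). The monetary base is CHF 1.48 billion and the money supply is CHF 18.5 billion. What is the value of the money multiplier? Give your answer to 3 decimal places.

12.500

The money multiplier is m = M / MB = 18.5 / 1.48 = 12.50000.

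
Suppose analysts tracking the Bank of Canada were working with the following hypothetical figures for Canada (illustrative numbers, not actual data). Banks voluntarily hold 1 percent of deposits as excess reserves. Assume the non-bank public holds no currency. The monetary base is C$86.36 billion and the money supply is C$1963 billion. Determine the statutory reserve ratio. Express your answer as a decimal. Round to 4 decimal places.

0.0340

Using m = M/MB = 1963/86.36 ≈ 22.730431. Since m = (1 + c)/(c + rr + e), the denominator satisfies c + rr + e = (1 + c)/m = (1 + 0) / 22.730431 ≈ 0.043994.
With c = 0 and e = 0.01, the statutory reserve ratio is 0.043994 − 0 − 0.01 = 0.033994.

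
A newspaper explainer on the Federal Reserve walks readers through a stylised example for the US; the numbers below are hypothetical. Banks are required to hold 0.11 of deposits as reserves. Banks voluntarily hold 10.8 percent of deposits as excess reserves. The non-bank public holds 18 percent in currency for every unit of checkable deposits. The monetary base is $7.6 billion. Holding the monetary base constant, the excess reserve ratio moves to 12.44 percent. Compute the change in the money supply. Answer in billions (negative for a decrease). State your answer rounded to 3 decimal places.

-0.892 billion

Initially m₁ = (1 + 0.18) / (0.11 + 0.108 + 0.18) ≈ 2.96482, so M₁ = 2.96482 × 7.6 ≈ 22.5326 billion.
After the change m₂ = (1 + 0.18) / (0.11 + 0.1244 + 0.18) ≈ 2.84749, so M₂ = 2.84749 × 7.6 ≈ 21.6409 billion.
ΔM = M₂ − M₁ = 21.6409 − 22.5326 = -0.8917 billion.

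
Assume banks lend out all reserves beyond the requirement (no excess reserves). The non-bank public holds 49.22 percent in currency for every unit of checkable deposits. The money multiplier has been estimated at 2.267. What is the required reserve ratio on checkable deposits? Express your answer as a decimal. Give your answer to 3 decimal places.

Using m = 2.267. Since m = (1 + c)/(c + rr + e), the denominator satisfies c + rr + e = (1 + c)/m = (1 + 0.4922) / 2.267 ≈ 0.658227.
With c = 0.4922 and e = 0, the required reserve ratio on checkable deposits is 0.658227 − 0.4922 − 0 = 0.166027.

0.166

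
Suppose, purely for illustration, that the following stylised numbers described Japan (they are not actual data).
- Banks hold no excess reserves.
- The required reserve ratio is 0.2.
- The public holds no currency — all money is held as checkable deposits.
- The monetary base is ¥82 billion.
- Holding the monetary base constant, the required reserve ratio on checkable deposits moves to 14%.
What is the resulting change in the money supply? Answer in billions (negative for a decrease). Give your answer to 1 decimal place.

¥175.7 billion

Initially m₁ = 1 / (0.2) = 5, so M₁ = 5 × 82 = 410 billion.
After the change m₂ = 1 / (0.14) ≈ 7.1429, so M₂ = 7.1429 × 82 = 585.7178 billion.
ΔM = M₂ − M₁ = 585.7178 − 410 = 175.7178 billion.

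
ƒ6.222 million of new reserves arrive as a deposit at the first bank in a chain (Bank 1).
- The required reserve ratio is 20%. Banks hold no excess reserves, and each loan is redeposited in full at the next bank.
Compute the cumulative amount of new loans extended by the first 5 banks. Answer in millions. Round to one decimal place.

ƒ16.7 million

Bank i lends (1 − rr)^i of the original deposit: Bank 1 lends 6.222·0.8000 = 4.9776, Bank 2 lends 6.222·0.8000² ≈ 3.9821, and so on.
Summing a geometric series: total = 6.222·[0.8000·(1 − 0.8000^5) / (1 − 0.8000)] ≈ 16.7327 million.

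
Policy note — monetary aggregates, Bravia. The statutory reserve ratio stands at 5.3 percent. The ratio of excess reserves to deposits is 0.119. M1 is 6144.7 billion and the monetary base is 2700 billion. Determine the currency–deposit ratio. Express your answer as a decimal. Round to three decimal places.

0.477

Using m = M/MB = 6144.7/2700 ≈ 2.275815. From m = (1 + c)/(c + rr + e), rearranging gives 1 + c = m·(c + rr + e), so c·(1 − m) = m·(rr + e) − 1.
Hence c = [m·(rr + e) − 1]/(1 − m) = [2.275815 × (0.053 + 0.119) − 1] / (1 − 2.275815) ≈ 0.476997.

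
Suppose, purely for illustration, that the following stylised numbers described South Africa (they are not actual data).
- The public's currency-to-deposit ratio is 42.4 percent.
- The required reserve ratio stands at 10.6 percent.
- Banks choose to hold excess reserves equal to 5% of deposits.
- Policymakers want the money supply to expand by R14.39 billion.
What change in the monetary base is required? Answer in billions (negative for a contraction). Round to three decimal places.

The money multiplier is m = (1 + c) / (rr + e + c) = (1 + 0.424) / (0.106 + 0.05 + 0.424) ≈ 2.455172.
ΔMB = ΔM / m = (+14.39) / 2.455172 ≈ 5.8611 billion.

R5.861 billion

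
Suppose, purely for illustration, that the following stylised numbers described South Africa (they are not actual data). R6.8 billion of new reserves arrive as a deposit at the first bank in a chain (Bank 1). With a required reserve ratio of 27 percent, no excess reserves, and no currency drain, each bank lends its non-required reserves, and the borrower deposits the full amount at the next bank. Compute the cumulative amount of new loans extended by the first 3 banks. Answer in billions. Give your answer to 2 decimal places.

R11.23 billion

Bank i lends (1 − rr)^i of the original deposit: Bank 1 lends 6.8·0.7300 = 4.9640, Bank 2 lends 6.8·0.7300² ≈ 3.6237, and so on.
Summing a geometric series: total = 6.8·[0.7300·(1 − 0.7300^3) / (1 − 0.7300)] ≈ 11.2330 billion.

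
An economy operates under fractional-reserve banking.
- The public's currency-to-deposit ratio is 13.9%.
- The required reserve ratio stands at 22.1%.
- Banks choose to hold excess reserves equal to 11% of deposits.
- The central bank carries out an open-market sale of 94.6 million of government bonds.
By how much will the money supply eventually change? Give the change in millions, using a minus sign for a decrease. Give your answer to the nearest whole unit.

The money multiplier is m = (1 + c) / (rr + e + c) = (1 + 0.139) / (0.221 + 0.11 + 0.139) ≈ 2.4234.
The sale removes 94.6 million of base, so ΔM = m × ΔMB = 2.4234 × (−94.6) ≈ -229.2536 million.

-229 million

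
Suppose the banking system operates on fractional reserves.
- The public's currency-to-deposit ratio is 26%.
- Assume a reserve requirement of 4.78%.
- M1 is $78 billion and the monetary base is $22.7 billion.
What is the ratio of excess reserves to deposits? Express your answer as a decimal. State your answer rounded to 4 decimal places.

Using m = M/MB = 78/22.7 ≈ 3.436123. Since m = (1 + c)/(c + rr + e), the denominator satisfies c + rr + e = (1 + c)/m = (1 + 0.26) / 3.436123 ≈ 0.366692.
With c = 0.26 and rr = 0.0478, the ratio of excess reserves to deposits is 0.366692 − 0.26 − 0.0478 = 0.058892.

0.0589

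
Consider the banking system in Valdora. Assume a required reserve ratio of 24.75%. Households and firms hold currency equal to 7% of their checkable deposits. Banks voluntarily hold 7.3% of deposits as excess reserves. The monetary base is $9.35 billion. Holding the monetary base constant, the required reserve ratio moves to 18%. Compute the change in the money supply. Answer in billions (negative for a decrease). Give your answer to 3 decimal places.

Initially m₁ = (1 + 0.07) / (0.2475 + 0.073 + 0.07) ≈ 2.74008, so M₁ = 2.74008 × 9.35 ≈ 25.6197 billion.
After the change m₂ = (1 + 0.07) / (0.18 + 0.073 + 0.07) ≈ 3.31269, so M₂ = 3.31269 × 9.35 ≈ 30.9737 billion.
ΔM = M₂ − M₁ = 30.9737 − 25.6197 = 5.354 billion.

$5.354 billion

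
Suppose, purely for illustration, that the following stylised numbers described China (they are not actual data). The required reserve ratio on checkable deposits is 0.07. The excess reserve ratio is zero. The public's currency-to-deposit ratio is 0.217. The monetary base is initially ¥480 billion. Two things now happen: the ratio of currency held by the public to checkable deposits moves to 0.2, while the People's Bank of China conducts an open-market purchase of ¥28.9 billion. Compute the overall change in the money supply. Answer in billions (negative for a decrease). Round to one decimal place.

¥226.4 billion

Before: m₁ = (1 + 0.217) / (0.07 + 0.217) ≈ 4.24042, MB₁ = 480, so M₁ = 4.24042 × 480 = 2035.4016 billion.
After: m₂ = (1 + 0.2) / (0.07 + 0.2) ≈ 4.44444, MB₂ = 480 + 28.9 = 508.9, so M₂ = 4.44444 × 508.9 ≈ 2261.7755 billion.
ΔM = M₂ − M₁ = 2261.7755 − 2035.4016 = 226.3739 billion.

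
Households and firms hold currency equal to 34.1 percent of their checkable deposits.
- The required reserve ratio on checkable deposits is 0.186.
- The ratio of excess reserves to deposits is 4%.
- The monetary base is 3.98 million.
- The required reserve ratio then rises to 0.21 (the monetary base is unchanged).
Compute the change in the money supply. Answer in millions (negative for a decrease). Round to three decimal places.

-0.382 million

Initially m₁ = (1 + 0.341) / (0.186 + 0.04 + 0.341) ≈ 2.36508, so M₁ = 2.36508 × 3.98 ≈ 9.413 million.
After the change m₂ = (1 + 0.341) / (0.21 + 0.04 + 0.341) ≈ 2.26904, so M₂ = 2.26904 × 3.98 ≈ 9.0308 million.
ΔM = M₂ − M₁ = 9.0308 − 9.413 = -0.3822 million.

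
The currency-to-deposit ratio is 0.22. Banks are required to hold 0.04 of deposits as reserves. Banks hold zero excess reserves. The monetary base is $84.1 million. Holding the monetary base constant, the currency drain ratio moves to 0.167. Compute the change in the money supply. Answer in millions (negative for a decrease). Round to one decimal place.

Initially m₁ = (1 + 0.22) / (0.04 + 0.22) ≈ 4.6923, so M₁ = 4.6923 × 84.1 ≈ 394.6224 million.
After the change m₂ = (1 + 0.167) / (0.04 + 0.167) ≈ 5.6377, so M₂ = 5.6377 × 84.1 ≈ 474.1306 million.
ΔM = M₂ − M₁ = 474.1306 − 394.6224 = 79.5082 million.

$79.5 million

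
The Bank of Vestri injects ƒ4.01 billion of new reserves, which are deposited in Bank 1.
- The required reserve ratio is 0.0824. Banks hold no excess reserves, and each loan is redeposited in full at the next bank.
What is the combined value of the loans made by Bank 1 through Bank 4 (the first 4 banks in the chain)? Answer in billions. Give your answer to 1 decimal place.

ƒ13.0 billion

Bank i lends (1 − rr)^i of the original deposit: Bank 1 lends 4.01·0.9176 ≈ 3.6796, Bank 2 lends 4.01·0.9176² ≈ 3.3764, and so on.
Summing a geometric series: total = 4.01·[0.9176·(1 − 0.9176^4) / (1 − 0.9176)] ≈ 12.9970 billion.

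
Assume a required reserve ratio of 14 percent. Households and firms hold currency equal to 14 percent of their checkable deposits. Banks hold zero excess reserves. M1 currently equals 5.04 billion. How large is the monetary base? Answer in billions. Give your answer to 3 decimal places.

The money multiplier is m = (1 + c) / (rr + c) = (1 + 0.14) / (0.14 + 0.14) ≈ 4.07143.
MB = M / m = 5.04 / 4.07143 ≈ 1.2379 billion.

1.238 billion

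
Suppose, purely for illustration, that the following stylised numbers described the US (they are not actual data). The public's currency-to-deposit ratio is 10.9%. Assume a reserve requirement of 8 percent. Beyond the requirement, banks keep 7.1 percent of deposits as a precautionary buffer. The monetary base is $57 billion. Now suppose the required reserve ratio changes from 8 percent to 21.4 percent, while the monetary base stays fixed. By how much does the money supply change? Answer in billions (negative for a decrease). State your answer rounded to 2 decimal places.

Initially m₁ = (1 + 0.109) / (0.08 + 0.071 + 0.109) ≈ 4.26538, so M₁ = 4.26538 × 57 ≈ 243.1267 billion.
After the change m₂ = (1 + 0.109) / (0.214 + 0.071 + 0.109) ≈ 2.81472, so M₂ = 2.81472 × 57 ≈ 160.439 billion.
ΔM = M₂ − M₁ = 160.439 − 243.1267 = -82.6877 billion.

-82.69 billion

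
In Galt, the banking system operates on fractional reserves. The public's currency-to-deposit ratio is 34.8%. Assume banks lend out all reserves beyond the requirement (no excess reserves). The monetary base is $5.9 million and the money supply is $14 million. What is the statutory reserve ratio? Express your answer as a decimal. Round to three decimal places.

0.220

Using m = M/MB = 14/5.9 ≈ 2.372881. Since m = (1 + c)/(c + rr + e), the denominator satisfies c + rr + e = (1 + c)/m = (1 + 0.348) / 2.372881 ≈ 0.568086.
With c = 0.348 and e = 0, the statutory reserve ratio is 0.568086 − 0.348 − 0 = 0.220086.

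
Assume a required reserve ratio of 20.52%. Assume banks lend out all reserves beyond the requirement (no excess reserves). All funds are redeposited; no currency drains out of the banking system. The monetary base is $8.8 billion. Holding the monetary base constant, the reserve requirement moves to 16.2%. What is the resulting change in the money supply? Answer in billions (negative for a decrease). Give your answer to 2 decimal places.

Initially m₁ = 1 / (0.2052) ≈ 4.8733, so M₁ = 4.8733 × 8.8 ≈ 42.885 billion.
After the change m₂ = 1 / (0.162) ≈ 6.1728, so M₂ = 6.1728 × 8.8 ≈ 54.3206 billion.
ΔM = M₂ − M₁ = 54.3206 − 42.885 = 11.4356 billion.

$11.44 billion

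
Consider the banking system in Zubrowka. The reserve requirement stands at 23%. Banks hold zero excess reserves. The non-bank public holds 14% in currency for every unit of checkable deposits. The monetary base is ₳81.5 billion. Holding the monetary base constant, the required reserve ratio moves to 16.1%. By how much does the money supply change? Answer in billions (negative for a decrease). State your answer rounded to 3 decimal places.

Initially m₁ = (1 + 0.14) / (0.23 + 0.14) ≈ 3.081081, so M₁ = 3.081081 × 81.5 ≈ 251.1081 billion.
After the change m₂ = (1 + 0.14) / (0.161 + 0.14) ≈ 3.787375, so M₂ = 3.787375 × 81.5 ≈ 308.6711 billion.
ΔM = M₂ − M₁ = 308.6711 − 251.1081 = 57.563 billion.

₳57.563 billion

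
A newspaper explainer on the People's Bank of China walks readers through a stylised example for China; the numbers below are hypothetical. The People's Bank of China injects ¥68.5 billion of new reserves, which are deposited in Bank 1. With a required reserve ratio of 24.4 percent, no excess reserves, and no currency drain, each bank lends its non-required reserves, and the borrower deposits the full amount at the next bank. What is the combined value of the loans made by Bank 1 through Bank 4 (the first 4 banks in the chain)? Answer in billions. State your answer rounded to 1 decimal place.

Bank i lends (1 − rr)^i of the original deposit: Bank 1 lends 68.5·0.7560 = 51.7860, Bank 2 lends 68.5·0.7560² ≈ 39.1502, and so on.
Summing a geometric series: total = 68.5·[0.7560·(1 − 0.7560^4) / (1 − 0.7560)] ≈ 142.9095 billion.

¥142.9 billion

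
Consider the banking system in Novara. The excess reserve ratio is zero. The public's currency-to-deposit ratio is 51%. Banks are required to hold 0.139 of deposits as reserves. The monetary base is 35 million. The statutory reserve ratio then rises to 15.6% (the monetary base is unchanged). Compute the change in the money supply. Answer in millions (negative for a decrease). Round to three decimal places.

-2.079 million

Initially m₁ = (1 + 0.51) / (0.139 + 0.51) ≈ 2.326656, so M₁ = 2.326656 × 35 ≈ 81.433 million.
After the change m₂ = (1 + 0.51) / (0.156 + 0.51) ≈ 2.267267, so M₂ = 2.267267 × 35 ≈ 79.3543 million.
ΔM = M₂ − M₁ = 79.3543 − 81.433 = -2.0787 million.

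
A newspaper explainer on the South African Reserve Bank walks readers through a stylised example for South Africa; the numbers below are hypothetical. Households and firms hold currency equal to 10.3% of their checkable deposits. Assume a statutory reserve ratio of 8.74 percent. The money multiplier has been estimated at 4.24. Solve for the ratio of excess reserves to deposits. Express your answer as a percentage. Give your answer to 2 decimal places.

6.97%

Using m = 4.24. Since m = (1 + c)/(c + rr + e), the denominator satisfies c + rr + e = (1 + c)/m = (1 + 0.103) / 4.24 ≈ 0.260142.
With c = 0.103 and rr = 0.0874, the ratio of excess reserves to deposits is 0.260142 − 0.103 − 0.0874 = 0.069742.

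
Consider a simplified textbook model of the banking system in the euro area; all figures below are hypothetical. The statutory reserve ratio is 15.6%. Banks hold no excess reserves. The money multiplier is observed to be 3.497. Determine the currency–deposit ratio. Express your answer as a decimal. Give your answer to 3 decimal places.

Using m = 3.497. From m = (1 + c)/(c + rr + e), rearranging gives 1 + c = m·(c + rr + e), so c·(1 − m) = m·(rr + e) − 1.
Hence c = [m·(rr + e) − 1]/(1 − m) = [3.497 × (0.156 + 0) − 1] / (1 − 3.497) ≈ 0.182006.

0.182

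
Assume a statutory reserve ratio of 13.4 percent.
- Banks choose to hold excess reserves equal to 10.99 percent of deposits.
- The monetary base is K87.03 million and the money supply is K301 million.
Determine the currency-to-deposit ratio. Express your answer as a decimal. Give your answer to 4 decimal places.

Using m = M/MB = 301/87.03 ≈ 3.458578. From m = (1 + c)/(c + rr + e), rearranging gives 1 + c = m·(c + rr + e), so c·(1 − m) = m·(rr + e) − 1.
Hence c = [m·(rr + e) − 1]/(1 − m) = [3.458578 × (0.134 + 0.1099) − 1] / (1 − 3.458578) ≈ 0.063635.

0.0636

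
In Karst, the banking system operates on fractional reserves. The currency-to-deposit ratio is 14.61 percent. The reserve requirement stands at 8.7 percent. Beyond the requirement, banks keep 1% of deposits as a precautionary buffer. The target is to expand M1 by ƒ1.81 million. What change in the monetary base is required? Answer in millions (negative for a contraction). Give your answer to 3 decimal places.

The money multiplier is m = (1 + c) / (rr + e + c) = (1 + 0.1461) / (0.087 + 0.01 + 0.1461) ≈ 4.71452.
ΔMB = ΔM / m = (+1.81) / 4.71452 ≈ 0.3839 million.

ƒ0.384 million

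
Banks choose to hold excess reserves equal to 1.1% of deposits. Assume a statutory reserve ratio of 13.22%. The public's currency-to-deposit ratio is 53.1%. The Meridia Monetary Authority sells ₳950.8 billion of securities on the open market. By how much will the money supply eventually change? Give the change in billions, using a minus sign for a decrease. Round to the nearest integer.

-2159 billion

The money multiplier is m = (1 + c) / (rr + e + c) = (1 + 0.531) / (0.1322 + 0.011 + 0.531) ≈ 2.2708.
The sale removes 950.8 billion of base, so ΔM = m × ΔMB = 2.2708 × (−950.8) ≈ -2159.0766 billion.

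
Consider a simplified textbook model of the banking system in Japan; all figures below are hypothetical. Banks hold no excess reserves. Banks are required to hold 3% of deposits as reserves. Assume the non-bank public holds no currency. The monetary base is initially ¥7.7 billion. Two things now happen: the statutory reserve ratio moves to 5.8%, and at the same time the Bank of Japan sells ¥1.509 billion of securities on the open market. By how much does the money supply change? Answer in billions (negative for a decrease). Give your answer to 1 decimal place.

Before: m₁ = 1 / (0.03) ≈ 33.3333, MB₁ = 7.7, so M₁ = 33.3333 × 7.7 ≈ 256.6664 billion.
After: m₂ = 1 / (0.058) ≈ 17.2414, MB₂ = 7.7 − 1.509 = 6.191, so M₂ = 17.2414 × 6.191 ≈ 106.7415 billion.
ΔM = M₂ − M₁ = 106.7415 − 256.6664 = -149.9249 billion.

-149.9 billion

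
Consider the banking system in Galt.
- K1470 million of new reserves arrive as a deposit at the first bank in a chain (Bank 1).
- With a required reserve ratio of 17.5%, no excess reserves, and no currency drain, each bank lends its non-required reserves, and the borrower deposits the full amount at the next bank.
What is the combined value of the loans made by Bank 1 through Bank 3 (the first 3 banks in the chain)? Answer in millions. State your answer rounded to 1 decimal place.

K3038.7 million

Bank i lends (1 − rr)^i of the original deposit: Bank 1 lends 1470·0.8250 = 1212.7500, Bank 2 lends 1470·0.8250² ≈ 1000.5187, and so on.
Summing a geometric series: total = 1470·[0.8250·(1 − 0.8250^3) / (1 − 0.8250)] ≈ 3038.6967 million.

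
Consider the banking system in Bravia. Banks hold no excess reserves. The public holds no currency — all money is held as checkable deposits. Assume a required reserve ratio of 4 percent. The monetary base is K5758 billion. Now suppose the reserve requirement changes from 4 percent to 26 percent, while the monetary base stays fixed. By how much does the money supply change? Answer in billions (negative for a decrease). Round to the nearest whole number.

Initially m₁ = 1 / (0.04) = 25, so M₁ = 25 × 5758 = 143950 billion.
After the change m₂ = 1 / (0.26) ≈ 3.84615, so M₂ = 3.84615 × 5758 = 22146.1317 billion.
ΔM = M₂ − M₁ = 22146.1317 − 143950 = -121803.8683 billion.

-121804 billion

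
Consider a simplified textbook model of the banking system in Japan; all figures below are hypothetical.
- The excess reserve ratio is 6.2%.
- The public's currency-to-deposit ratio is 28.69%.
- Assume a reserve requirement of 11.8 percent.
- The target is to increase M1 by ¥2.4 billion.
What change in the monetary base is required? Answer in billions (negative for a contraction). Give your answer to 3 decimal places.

The money multiplier is m = (1 + c) / (rr + e + c) = (1 + 0.2869) / (0.118 + 0.062 + 0.2869) ≈ 2.75626.
ΔMB = ΔM / m = (+2.4) / 2.75626 ≈ 0.8707 billion.

¥0.871 billion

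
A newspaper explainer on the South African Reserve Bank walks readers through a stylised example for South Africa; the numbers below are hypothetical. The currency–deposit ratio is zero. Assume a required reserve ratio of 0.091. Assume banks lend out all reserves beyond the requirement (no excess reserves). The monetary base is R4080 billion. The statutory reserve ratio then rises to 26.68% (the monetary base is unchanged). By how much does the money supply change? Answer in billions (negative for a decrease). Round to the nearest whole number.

-29543 billion

Initially m₁ = 1 / (0.091) ≈ 10.98901, so M₁ = 10.98901 × 4080 = 44835.1608 billion.
After the change m₂ = 1 / (0.2668) ≈ 3.74813, so M₂ = 3.74813 × 4080 = 15292.3704 billion.
ΔM = M₂ − M₁ = 15292.3704 − 44835.1608 = -29542.7904 billion.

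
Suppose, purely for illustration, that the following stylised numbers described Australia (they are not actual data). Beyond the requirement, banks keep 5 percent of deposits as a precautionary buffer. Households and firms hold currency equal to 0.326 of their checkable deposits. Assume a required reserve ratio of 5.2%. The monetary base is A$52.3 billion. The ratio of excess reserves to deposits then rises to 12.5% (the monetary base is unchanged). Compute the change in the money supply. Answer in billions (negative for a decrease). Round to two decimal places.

Initially m₁ = (1 + 0.326) / (0.052 + 0.05 + 0.326) ≈ 3.09813, so M₁ = 3.09813 × 52.3 ≈ 162.0322 billion.
After the change m₂ = (1 + 0.326) / (0.052 + 0.125 + 0.326) ≈ 2.63618, so M₂ = 2.63618 × 52.3 ≈ 137.8722 billion.
ΔM = M₂ − M₁ = 137.8722 − 162.0322 = -24.16 billion.

-24.16 billion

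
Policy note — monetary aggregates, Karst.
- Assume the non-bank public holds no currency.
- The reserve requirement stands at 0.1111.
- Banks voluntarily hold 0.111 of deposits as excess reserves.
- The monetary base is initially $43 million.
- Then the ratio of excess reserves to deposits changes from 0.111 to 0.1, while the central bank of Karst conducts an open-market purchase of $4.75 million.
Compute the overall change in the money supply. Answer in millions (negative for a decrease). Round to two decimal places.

Before: m₁ = 1 / (0.1111 + 0.111) ≈ 4.50248, MB₁ = 43, so M₁ = 4.50248 × 43 ≈ 193.6066 million.
After: m₂ = 1 / (0.1111 + 0.1) ≈ 4.73709, MB₂ = 43 + 4.75 = 47.75, so M₂ = 4.73709 × 47.75 ≈ 226.196 million.
ΔM = M₂ − M₁ = 226.196 − 193.6066 = 32.5894 million.

$32.59 million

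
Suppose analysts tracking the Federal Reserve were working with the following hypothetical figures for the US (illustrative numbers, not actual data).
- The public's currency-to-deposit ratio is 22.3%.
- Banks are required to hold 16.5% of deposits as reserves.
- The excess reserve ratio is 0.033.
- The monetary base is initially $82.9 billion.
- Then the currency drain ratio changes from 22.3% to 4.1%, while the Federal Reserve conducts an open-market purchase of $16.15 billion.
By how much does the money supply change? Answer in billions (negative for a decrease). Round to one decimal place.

$190.6 billion

Before: m₁ = (1 + 0.223) / (0.165 + 0.033 + 0.223) ≈ 2.9050, MB₁ = 82.9, so M₁ = 2.9050 × 82.9 = 240.8245 billion.
After: m₂ = (1 + 0.041) / (0.165 + 0.033 + 0.041) ≈ 4.3556, MB₂ = 82.9 + 16.15 = 99.05, so M₂ = 4.3556 × 99.05 ≈ 431.4222 billion.
ΔM = M₂ − M₁ = 431.4222 − 240.8245 = 190.5977 billion.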